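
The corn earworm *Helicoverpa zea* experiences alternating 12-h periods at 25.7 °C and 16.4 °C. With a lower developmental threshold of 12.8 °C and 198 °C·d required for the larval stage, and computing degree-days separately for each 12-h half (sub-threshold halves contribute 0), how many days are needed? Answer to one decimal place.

24.0 days

Day half: max(0, 25.7 − 12.8) × 0.5 = 12.9 × 0.5 = 6.45 DD.
Night half: max(0, 16.4 − 12.8) × 0.5 = 3.6 × 0.5 = 1.80 DD.
Per 24 h: 8.25 DD/day.
Duration = 198 / 8.25 = 24.000 ≈ 24.0 days.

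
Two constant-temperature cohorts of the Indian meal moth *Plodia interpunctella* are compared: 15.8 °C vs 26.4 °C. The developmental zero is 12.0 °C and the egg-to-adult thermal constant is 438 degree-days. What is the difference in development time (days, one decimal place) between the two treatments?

At 15.8 °C: 438 / (15.8 − 12.0) = 438 / 3.8 = 115.263 d.
At 26.4 °C: 438 / (26.4 − 12.0) = 438 / 14.4 = 30.417 d.
Difference = |115.263 − 30.417| = 84.846 ≈ 84.8 days.

84.8 days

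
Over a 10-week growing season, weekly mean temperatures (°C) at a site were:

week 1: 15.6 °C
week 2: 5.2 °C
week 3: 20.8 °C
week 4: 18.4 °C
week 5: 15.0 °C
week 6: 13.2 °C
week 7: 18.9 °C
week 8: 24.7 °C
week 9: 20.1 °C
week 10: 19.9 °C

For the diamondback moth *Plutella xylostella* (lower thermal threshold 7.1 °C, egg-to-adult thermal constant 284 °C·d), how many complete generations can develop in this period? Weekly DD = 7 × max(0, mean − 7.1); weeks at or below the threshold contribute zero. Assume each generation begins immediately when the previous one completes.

Weekly DD (7 × max(0, T̄ − 7.1)): 59.5, 0.0, 95.9, 79.1, 55.3, 42.7, 82.6, 123.2, 91.0, 89.6.
Season total = 718.9 DD.
Complete generations = ⌊718.9 / 284⌋ = 2.

2 generations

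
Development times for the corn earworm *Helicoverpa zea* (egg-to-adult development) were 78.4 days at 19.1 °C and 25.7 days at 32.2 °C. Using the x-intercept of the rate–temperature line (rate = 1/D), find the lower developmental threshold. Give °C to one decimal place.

12.7 °C

Linear rate model ⇒ the product D·(T − T_b) is constant across temperatures.
78.4·(19.1 − T_b) = 25.7·(32.2 − T_b)
T_b = (78.4·19.1 − 25.7·32.2) / (78.4 − 25.7) = 669.90 / 52.7 = 12.712 °C ≈ 12.7 °C.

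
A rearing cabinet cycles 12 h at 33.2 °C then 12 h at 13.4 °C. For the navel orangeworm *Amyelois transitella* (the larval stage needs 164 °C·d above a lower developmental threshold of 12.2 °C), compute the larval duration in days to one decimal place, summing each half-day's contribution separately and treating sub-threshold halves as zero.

14.8 days

Day half: max(0, 33.2 − 12.2) × 0.5 = 21.0 × 0.5 = 10.50 DD.
Night half: max(0, 13.4 − 12.2) × 0.5 = 1.2 × 0.5 = 0.60 DD.
Per 24 h: 11.10 DD/day.
Duration = 164 / 11.10 = 14.775 ≈ 14.8 days.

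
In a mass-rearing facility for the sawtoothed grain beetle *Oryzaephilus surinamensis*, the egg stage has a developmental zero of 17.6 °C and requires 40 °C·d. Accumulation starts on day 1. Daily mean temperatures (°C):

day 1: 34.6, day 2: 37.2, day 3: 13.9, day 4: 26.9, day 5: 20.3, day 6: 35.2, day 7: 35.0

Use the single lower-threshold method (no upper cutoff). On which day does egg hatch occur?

Daily DD above 17.6 °C: 17.0, 19.6, 0.0, 9.3, 2.7, 17.6, 17.4.
Cumulative: 17.0, 36.6, 36.6, 45.9, 48.6, 66.2, 83.6.
The total first reaches 40 DD on day 4.

day 4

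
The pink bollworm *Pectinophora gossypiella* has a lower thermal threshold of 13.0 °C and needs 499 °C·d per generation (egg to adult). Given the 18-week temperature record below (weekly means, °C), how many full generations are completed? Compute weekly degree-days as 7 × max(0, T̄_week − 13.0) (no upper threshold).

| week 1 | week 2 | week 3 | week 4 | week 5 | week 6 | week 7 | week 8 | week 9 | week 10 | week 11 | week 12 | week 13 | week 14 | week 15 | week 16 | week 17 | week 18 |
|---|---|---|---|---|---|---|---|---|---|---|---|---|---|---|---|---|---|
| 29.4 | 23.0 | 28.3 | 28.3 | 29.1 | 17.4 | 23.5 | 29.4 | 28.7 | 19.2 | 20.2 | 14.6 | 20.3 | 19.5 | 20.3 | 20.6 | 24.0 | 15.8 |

Weekly DD (7 × max(0, T̄ − 13.0)): 114.8, 70.0, 107.1, 107.1, 112.7, 30.8, 73.5, 114.8, 109.9, 43.4, 50.4, 11.2, 51.1, 45.5, 51.1, 53.2, 77.0, 19.6.
Season total = 1243.2 DD.
Complete generations = ⌊1243.2 / 499⌋ = 2.

2 generations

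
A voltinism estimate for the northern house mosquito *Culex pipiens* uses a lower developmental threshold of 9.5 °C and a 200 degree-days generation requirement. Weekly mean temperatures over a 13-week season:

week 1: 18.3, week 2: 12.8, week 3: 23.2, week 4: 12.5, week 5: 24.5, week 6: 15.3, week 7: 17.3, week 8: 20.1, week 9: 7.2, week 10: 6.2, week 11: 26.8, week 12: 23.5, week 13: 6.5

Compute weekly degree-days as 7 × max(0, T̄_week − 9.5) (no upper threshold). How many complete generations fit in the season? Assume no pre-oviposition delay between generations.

3 generations

Weekly DD (7 × max(0, T̄ − 9.5)): 61.6, 23.1, 95.9, 21.0, 105.0, 40.6, 54.6, 74.2, 0.0, 0.0, 121.1, 98.0, 0.0.
Season total = 695.1 DD.
Complete generations = ⌊695.1 / 200⌋ = 3.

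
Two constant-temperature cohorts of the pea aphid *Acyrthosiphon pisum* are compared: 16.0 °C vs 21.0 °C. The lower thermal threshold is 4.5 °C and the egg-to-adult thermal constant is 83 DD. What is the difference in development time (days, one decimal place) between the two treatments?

2.2 days

At 16.0 °C: 83 / (16.0 − 4.5) = 83 / 11.5 = 7.217 d.
At 21.0 °C: 83 / (21.0 − 4.5) = 83 / 16.5 = 5.030 d.
Difference = |7.217 − 5.030| = 2.187 ≈ 2.2 days.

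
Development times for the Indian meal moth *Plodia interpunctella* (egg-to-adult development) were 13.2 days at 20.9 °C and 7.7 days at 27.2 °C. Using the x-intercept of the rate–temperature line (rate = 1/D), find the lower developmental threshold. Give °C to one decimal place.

Equal thermal constants: D₁(T₁ − T_b) = D₂(T₂ − T_b).
13.2·(20.9 − T_b) = 7.7·(27.2 − T_b)
T_b = (13.2·20.9 − 7.7·27.2) / (13.2 − 7.7) = 66.44 / 5.5 = 12.080 °C ≈ 12.1 °C.

12.1 °C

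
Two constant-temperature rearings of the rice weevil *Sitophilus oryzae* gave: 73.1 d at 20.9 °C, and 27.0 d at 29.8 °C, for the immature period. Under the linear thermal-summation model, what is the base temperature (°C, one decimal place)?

15.7 °C

Under the model K = D·(T − T_b), so D₁·(T₁ − T_b) = D₂·(T₂ − T_b).
73.1·(20.9 − T_b) = 27.0·(29.8 − T_b)
T_b = (73.1·20.9 − 27.0·29.8) / (73.1 − 27.0) = 723.19 / 46.1 = 15.687 °C ≈ 15.7 °C.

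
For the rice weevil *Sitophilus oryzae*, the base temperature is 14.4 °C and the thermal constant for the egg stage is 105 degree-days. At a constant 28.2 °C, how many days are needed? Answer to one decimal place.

Daily accumulation = 28.2 − 14.4 = 13.8 DD/day.
Duration = 105 / 13.8 = 7.609 ≈ 7.6 days.

7.6 days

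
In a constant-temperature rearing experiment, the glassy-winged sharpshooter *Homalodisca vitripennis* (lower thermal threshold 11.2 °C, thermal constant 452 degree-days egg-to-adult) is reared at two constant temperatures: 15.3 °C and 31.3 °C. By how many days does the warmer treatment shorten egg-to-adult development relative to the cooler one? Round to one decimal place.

At 15.3 °C: 452 / (15.3 − 11.2) = 452 / 4.1 = 110.244 d.
At 31.3 °C: 452 / (31.3 − 11.2) = 452 / 20.1 = 22.488 d.
Difference = |110.244 − 22.488| = 87.756 ≈ 87.8 days.

87.8 days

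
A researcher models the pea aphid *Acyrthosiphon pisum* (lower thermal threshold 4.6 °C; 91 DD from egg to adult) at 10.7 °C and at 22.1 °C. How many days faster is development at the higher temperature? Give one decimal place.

9.7 days

At 10.7 °C: 91 / (10.7 − 4.6) = 91 / 6.1 = 14.918 d.
At 22.1 °C: 91 / (22.1 − 4.6) = 91 / 17.5 = 5.200 d.
Difference = |14.918 − 5.200| = 9.718 ≈ 9.7 days.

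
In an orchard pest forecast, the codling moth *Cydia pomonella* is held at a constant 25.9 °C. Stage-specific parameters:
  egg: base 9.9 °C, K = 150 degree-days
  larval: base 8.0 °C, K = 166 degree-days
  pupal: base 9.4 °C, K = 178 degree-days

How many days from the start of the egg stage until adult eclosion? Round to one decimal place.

29.4 days

egg: 150 / (25.9 − 9.9) = 150 / 16.0 = 9.375 d.
larval: 166 / (25.9 − 8.0) = 166 / 17.9 = 9.274 d.
pupal: 178 / (25.9 − 9.4) = 178 / 16.5 = 10.788 d.
Sum = 29.437 ≈ 29.4 days.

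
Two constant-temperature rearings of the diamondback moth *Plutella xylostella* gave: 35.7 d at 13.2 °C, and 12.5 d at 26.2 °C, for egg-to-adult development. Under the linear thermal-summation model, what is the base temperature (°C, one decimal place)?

6.2 °C

Equal thermal constants: D₁(T₁ − T_b) = D₂(T₂ − T_b).
35.7·(13.2 − T_b) = 12.5·(26.2 − T_b)
T_b = (35.7·13.2 − 12.5·26.2) / (35.7 − 12.5) = 143.74 / 23.2 = 6.196 °C ≈ 6.2 °C.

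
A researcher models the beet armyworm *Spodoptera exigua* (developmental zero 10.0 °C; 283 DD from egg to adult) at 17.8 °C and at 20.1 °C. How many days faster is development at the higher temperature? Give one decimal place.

At 17.8 °C: 283 / (17.8 − 10.0) = 283 / 7.8 = 36.282 d.
At 20.1 °C: 283 / (20.1 − 10.0) = 283 / 10.1 = 28.020 d.
Difference = |36.282 − 28.020| = 8.262 ≈ 8.3 days.

8.3 days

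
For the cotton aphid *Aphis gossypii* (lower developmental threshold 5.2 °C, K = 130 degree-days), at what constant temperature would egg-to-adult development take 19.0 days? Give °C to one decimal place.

Required daily accumulation = 130 / 19.0 = 6.842 DD/day.
T = T_base + 6.842 = 5.2 + 6.842 = 12.042 ≈ 12.0 °C.

12.0 °C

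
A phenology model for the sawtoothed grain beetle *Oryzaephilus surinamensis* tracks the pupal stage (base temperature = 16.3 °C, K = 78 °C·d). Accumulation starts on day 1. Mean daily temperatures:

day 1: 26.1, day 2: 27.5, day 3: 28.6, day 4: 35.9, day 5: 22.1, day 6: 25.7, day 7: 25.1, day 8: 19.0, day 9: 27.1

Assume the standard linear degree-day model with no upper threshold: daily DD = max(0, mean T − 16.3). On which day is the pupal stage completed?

Daily DD above 16.3 °C: 9.8, 11.2, 12.3, 19.6, 5.8, 9.4, 8.8, 2.7, 10.8.
Cumulative: 9.8, 21.0, 33.3, 52.9, 58.7, 68.1, 76.9, 79.6, 90.4.
The total first reaches 78 DD on day 8.

day 8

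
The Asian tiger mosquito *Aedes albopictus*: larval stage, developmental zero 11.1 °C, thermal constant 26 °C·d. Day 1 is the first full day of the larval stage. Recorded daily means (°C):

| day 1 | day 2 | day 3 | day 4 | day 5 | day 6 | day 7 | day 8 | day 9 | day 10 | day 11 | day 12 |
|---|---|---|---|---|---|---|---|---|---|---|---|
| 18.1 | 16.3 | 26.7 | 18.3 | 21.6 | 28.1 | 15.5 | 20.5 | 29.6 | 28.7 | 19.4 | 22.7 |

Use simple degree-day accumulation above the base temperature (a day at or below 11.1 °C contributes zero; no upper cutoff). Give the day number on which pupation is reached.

day 3

Daily DD above 11.1 °C: 7.0, 5.2, 15.6, 7.2, 10.5, 17.0, 4.4, 9.4, 18.5, 17.6, 8.3, 11.6.
Cumulative: 7.0, 12.2, 27.8, 35.0, 45.5, 62.5, 66.9, 76.3, 94.8, 112.4, 120.7, 132.3.
The total first reaches 26 DD on day 3.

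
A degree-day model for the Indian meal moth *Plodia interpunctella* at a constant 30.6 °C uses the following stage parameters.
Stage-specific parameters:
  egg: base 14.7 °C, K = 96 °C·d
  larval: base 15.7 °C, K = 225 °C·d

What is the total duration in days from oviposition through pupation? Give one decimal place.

egg: 96 / (30.6 − 14.7) = 96 / 15.9 = 6.038 d.
larval: 225 / (30.6 − 15.7) = 225 / 14.9 = 15.101 d.
Sum = 21.138 ≈ 21.1 days.

21.1 days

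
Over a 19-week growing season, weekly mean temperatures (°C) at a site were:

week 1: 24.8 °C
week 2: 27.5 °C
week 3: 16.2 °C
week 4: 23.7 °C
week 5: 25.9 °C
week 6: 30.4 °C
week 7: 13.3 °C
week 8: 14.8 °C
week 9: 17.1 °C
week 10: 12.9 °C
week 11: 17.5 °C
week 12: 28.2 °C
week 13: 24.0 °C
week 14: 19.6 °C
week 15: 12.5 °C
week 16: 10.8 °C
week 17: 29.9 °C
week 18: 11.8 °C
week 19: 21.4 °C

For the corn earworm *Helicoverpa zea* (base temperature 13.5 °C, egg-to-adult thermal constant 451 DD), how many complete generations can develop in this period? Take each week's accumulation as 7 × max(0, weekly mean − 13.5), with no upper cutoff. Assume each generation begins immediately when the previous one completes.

2 generations

Weekly DD (7 × max(0, T̄ − 13.5)): 79.1, 98.0, 18.9, 71.4, 86.8, 118.3, 0.0, 9.1, 25.2, 0.0, 28.0, 102.9, 73.5, 42.7, 0.0, 0.0, 114.8, 0.0, 55.3.
Season total = 924.0 DD.
Complete generations = ⌊924.0 / 451⌋ = 2.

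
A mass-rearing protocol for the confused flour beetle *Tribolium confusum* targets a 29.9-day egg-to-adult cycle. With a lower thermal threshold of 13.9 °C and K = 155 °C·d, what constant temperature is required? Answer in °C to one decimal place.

Required daily accumulation = 155 / 29.9 = 5.184 DD/day.
T = T_base + 5.184 = 13.9 + 5.184 = 19.084 ≈ 19.1 °C.

19.1 °C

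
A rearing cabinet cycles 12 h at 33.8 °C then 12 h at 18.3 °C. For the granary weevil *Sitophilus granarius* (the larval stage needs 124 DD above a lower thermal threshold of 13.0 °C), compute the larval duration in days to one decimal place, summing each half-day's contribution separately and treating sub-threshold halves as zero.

Day half: max(0, 33.8 − 13.0) × 0.5 = 20.8 × 0.5 = 10.40 DD.
Night half: max(0, 18.3 − 13.0) × 0.5 = 5.3 × 0.5 = 2.65 DD.
Per 24 h: 13.05 DD/day.
Duration = 124 / 13.05 = 9.502 ≈ 9.5 days.

9.5 days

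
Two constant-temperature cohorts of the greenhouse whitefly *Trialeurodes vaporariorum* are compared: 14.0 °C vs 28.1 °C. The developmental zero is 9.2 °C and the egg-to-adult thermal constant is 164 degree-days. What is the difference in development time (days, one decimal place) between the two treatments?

25.5 days

At 14.0 °C: 164 / (14.0 − 9.2) = 164 / 4.8 = 34.167 d.
At 28.1 °C: 164 / (28.1 − 9.2) = 164 / 18.9 = 8.677 d.
Difference = |34.167 − 8.677| = 25.489 ≈ 25.5 days.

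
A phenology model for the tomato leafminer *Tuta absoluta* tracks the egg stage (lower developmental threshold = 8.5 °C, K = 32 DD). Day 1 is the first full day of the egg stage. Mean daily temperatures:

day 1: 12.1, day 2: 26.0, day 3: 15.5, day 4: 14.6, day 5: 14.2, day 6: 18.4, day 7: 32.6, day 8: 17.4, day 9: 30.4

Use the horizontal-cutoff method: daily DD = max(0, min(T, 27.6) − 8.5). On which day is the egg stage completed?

Daily DD above 8.5 °C (capped at 19.1): 3.6, 17.5, 7.0, 6.1, 5.7, 9.9, 19.1, 8.9, 19.1.
Cumulative: 3.6, 21.1, 28.1, 34.2, 39.9, 49.8, 68.9, 77.8, 96.9.
The total first reaches 32 DD on day 4.

day 4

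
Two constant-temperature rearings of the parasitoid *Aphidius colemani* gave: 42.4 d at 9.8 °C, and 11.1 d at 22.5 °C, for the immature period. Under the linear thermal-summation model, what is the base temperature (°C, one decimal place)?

5.3 °C

Under the model K = D·(T − T_b), so D₁·(T₁ − T_b) = D₂·(T₂ − T_b).
42.4·(9.8 − T_b) = 11.1·(22.5 − T_b)
T_b = (42.4·9.8 − 11.1·22.5) / (42.4 − 11.1) = 165.77 / 31.3 = 5.296 °C ≈ 5.3 °C.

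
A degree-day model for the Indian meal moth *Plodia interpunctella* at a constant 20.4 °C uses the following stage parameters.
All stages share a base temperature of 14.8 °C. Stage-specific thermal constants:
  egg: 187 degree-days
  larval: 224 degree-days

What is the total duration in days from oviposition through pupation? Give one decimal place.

Daily accumulation at 20.4 °C = 20.4 − 14.8 = 5.6 DD/day.
Total K = 187 + 224 = 411 DD.
Total duration = 411 / 5.6 = 73.393 ≈ 73.4 days.

73.4 days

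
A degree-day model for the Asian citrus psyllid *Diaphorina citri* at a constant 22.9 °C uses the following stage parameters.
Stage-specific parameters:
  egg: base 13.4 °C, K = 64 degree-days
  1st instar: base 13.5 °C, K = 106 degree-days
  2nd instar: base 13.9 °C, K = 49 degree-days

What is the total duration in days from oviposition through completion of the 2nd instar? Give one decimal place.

23.5 days

egg: 64 / (22.9 − 13.4) = 64 / 9.5 = 6.737 d.
1st instar: 106 / (22.9 − 13.5) = 106 / 9.4 = 11.277 d.
2nd instar: 49 / (22.9 − 13.9) = 49 / 9.0 = 5.444 d.
Sum = 23.458 ≈ 23.5 days.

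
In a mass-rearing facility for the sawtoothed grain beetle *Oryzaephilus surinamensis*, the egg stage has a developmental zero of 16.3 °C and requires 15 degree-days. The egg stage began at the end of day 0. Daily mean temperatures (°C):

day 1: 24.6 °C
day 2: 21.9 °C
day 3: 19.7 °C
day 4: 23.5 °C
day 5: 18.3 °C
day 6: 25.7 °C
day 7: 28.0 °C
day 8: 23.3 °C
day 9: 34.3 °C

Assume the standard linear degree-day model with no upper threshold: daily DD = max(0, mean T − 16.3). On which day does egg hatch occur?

day 3

Daily DD above 16.3 °C: 8.3, 5.6, 3.4, 7.2, 2.0, 9.4, 11.7, 7.0, 18.0.
Cumulative: 8.3, 13.9, 17.3, 24.5, 26.5, 35.9, 47.6, 54.6, 72.6.
The total first reaches 15 DD on day 3.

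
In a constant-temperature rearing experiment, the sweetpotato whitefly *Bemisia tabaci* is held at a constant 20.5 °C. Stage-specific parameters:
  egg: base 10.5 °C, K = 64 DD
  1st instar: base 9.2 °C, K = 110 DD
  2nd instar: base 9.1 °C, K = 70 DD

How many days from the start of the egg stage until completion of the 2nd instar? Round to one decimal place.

egg: 64 / (20.5 − 10.5) = 64 / 10.0 = 6.400 d.
1st instar: 110 / (20.5 − 9.2) = 110 / 11.3 = 9.735 d.
2nd instar: 70 / (20.5 − 9.1) = 70 / 11.4 = 6.140 d.
Sum = 22.275 ≈ 22.3 days.

22.3 days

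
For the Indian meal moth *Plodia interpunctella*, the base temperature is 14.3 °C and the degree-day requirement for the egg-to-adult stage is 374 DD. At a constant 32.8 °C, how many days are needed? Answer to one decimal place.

Daily accumulation = 32.8 − 14.3 = 18.5 DD/day.
Duration = 374 / 18.5 = 20.216 ≈ 20.2 days.

20.2 days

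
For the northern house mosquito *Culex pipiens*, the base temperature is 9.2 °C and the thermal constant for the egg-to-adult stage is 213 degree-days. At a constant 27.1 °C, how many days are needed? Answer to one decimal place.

11.9 days

Daily accumulation = 27.1 − 9.2 = 17.9 DD/day.
Duration = 213 / 17.9 = 11.899 ≈ 11.9 days.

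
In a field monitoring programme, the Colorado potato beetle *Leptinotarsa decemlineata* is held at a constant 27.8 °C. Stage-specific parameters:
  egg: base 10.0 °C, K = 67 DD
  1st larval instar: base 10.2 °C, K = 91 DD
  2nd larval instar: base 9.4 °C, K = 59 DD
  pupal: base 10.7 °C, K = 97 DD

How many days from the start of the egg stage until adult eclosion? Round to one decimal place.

egg: 67 / (27.8 − 10.0) = 67 / 17.8 = 3.764 d.
1st larval instar: 91 / (27.8 − 10.2) = 91 / 17.6 = 5.170 d.
2nd larval instar: 59 / (27.8 − 9.4) = 59 / 18.4 = 3.207 d.
pupal: 97 / (27.8 − 10.7) = 97 / 17.1 = 5.673 d.
Sum = 17.814 ≈ 17.8 days.

17.8 days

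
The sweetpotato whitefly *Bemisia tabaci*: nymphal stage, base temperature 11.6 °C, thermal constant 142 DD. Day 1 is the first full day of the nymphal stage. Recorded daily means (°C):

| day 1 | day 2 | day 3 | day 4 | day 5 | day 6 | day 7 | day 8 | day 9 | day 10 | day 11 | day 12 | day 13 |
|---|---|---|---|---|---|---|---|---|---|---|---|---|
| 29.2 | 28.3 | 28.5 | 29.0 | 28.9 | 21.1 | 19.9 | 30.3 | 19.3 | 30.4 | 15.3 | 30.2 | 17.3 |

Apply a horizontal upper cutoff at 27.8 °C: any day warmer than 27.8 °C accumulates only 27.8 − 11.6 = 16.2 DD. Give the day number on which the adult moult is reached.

Daily DD above 11.6 °C (capped at 16.2): 16.2, 16.2, 16.2, 16.2, 16.2, 9.5, 8.3, 16.2, 7.7, 16.2, 3.7, 16.2, 5.7.
Cumulative: 16.2, 32.4, 48.6, 64.8, 81.0, 90.5, 98.8, 115.0, 122.7, 138.9, 142.6, 158.8, 164.5.
The total first reaches 142 DD on day 11.

day 11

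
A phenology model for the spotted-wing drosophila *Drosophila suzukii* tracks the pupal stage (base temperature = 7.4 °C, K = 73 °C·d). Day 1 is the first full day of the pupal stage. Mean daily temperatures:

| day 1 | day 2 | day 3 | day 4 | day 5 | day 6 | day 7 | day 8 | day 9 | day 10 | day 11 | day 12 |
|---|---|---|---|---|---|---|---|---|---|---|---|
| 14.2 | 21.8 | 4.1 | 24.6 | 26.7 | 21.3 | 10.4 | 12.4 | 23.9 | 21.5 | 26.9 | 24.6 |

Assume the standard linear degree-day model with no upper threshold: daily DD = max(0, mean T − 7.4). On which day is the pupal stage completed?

Daily DD above 7.4 °C: 6.8, 14.4, 0.0, 17.2, 19.3, 13.9, 3.0, 5.0, 16.5, 14.1, 19.5, 17.2.
Cumulative: 6.8, 21.2, 21.2, 38.4, 57.7, 71.6, 74.6, 79.6, 96.1, 110.2, 129.7, 146.9.
The total first reaches 73 DD on day 7.

day 7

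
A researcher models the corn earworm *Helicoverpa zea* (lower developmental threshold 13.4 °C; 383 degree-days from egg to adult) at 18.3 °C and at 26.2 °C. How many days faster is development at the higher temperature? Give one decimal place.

At 18.3 °C: 383 / (18.3 − 13.4) = 383 / 4.9 = 78.163 d.
At 26.2 °C: 383 / (26.2 − 13.4) = 383 / 12.8 = 29.922 d.
Difference = |78.163 − 29.922| = 48.241 ≈ 48.2 days.

48.2 days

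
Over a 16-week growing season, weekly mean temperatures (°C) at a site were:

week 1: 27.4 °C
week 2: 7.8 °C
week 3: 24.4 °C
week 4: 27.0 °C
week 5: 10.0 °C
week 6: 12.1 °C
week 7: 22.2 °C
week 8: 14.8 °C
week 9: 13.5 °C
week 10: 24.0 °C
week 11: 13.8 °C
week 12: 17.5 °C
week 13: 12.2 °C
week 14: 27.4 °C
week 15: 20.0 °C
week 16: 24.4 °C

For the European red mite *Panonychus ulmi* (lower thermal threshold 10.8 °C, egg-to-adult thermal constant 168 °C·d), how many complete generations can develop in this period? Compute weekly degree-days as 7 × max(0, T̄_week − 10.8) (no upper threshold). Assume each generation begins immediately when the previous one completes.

Weekly DD (7 × max(0, T̄ − 10.8)): 116.2, 0.0, 95.2, 113.4, 0.0, 9.1, 79.8, 28.0, 18.9, 92.4, 21.0, 46.9, 9.8, 116.2, 64.4, 95.2.
Season total = 906.5 DD.
Complete generations = ⌊906.5 / 168⌋ = 5.

5 generations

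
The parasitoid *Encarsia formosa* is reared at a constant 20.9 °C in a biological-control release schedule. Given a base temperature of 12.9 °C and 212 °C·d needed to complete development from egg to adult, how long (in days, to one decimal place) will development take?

Daily accumulation = 20.9 − 12.9 = 8.0 DD/day.
Duration = 212 / 8.0 = 26.500 ≈ 26.5 days.

26.5 days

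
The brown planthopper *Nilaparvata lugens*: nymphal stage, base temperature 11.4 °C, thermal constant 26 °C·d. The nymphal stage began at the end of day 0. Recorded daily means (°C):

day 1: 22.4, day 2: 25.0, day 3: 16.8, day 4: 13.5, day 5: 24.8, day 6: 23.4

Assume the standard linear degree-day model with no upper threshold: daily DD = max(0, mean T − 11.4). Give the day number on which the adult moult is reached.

Daily DD above 11.4 °C: 11.0, 13.6, 5.4, 2.1, 13.4, 12.0.
Cumulative: 11.0, 24.6, 30.0, 32.1, 45.5, 57.5.
The total first reaches 26 DD on day 3.

day 3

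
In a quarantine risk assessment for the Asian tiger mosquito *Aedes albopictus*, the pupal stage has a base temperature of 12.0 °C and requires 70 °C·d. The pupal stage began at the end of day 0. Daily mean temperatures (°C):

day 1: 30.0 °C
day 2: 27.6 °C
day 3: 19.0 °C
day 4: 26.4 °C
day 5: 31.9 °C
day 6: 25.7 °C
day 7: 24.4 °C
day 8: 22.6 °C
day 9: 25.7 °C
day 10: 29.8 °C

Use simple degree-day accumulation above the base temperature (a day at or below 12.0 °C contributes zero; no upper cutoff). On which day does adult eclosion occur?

Daily DD above 12.0 °C: 18.0, 15.6, 7.0, 14.4, 19.9, 13.7, 12.4, 10.6, 13.7, 17.8.
Cumulative: 18.0, 33.6, 40.6, 55.0, 74.9, 88.6, 101.0, 111.6, 125.3, 143.1.
The total first reaches 70 DD on day 5.

day 5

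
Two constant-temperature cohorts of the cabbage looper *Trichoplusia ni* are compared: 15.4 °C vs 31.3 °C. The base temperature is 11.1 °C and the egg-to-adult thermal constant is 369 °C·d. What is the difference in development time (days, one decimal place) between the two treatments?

At 15.4 °C: 369 / (15.4 − 11.1) = 369 / 4.3 = 85.814 d.
At 31.3 °C: 369 / (31.3 − 11.1) = 369 / 20.2 = 18.267 d.
Difference = |85.814 − 18.267| = 67.547 ≈ 67.5 days.

67.5 days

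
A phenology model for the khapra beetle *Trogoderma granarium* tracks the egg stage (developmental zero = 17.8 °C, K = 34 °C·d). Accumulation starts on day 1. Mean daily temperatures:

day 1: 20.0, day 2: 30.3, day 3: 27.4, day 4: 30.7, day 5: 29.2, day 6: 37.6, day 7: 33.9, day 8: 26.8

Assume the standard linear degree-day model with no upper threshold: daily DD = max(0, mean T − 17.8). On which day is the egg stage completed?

day 4

Daily DD above 17.8 °C: 2.2, 12.5, 9.6, 12.9, 11.4, 19.8, 16.1, 9.0.
Cumulative: 2.2, 14.7, 24.3, 37.2, 48.6, 68.4, 84.5, 93.5.
The total first reaches 34 DD on day 4.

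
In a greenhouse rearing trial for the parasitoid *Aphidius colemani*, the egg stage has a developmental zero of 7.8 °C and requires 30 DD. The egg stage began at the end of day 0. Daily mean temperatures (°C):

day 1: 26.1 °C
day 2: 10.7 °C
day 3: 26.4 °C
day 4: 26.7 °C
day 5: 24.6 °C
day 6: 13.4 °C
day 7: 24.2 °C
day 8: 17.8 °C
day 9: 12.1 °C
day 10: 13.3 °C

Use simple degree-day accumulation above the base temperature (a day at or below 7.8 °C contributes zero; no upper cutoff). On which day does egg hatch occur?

day 3

Daily DD above 7.8 °C: 18.3, 2.9, 18.6, 18.9, 16.8, 5.6, 16.4, 10.0, 4.3, 5.5.
Cumulative: 18.3, 21.2, 39.8, 58.7, 75.5, 81.1, 97.5, 107.5, 111.8, 117.3.
The total first reaches 30 DD on day 3.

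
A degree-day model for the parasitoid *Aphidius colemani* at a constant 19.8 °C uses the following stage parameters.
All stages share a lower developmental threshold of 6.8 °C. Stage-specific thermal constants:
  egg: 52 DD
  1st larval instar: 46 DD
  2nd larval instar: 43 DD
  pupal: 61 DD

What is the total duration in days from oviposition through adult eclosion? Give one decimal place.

15.5 days

Daily accumulation at 19.8 °C = 19.8 − 6.8 = 13.0 DD/day.
Total K = 52 + 46 + 43 + 61 = 202 DD.
Total duration = 202 / 13.0 = 15.538 ≈ 15.5 days.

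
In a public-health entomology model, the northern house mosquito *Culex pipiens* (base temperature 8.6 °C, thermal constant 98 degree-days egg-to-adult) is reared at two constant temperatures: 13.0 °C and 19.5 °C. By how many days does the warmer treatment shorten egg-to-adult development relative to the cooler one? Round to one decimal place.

13.3 days

At 13.0 °C: 98 / (13.0 − 8.6) = 98 / 4.4 = 22.273 d.
At 19.5 °C: 98 / (19.5 − 8.6) = 98 / 10.9 = 8.991 d.
Difference = |22.273 − 8.991| = 13.282 ≈ 13.3 days.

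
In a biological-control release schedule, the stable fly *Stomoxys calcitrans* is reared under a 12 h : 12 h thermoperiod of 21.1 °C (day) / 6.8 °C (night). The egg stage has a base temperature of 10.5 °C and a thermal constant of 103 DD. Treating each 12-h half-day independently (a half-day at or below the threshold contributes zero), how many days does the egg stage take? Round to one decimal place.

19.4 days

Day half: max(0, 21.1 − 10.5) × 0.5 = 10.6 × 0.5 = 5.30 DD.
Night half: max(0, 6.8 − 10.5) × 0.5 = 0.0 × 0.5 = 0.00 DD.
Per 24 h: 5.30 DD/day.
Duration = 103 / 5.30 = 19.434 ≈ 19.4 days.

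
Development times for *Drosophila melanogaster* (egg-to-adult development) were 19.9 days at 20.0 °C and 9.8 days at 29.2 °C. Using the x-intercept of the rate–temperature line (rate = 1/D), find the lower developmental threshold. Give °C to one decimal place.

Linear rate model ⇒ the product D·(T − T_b) is constant across temperatures.
19.9·(20.0 − T_b) = 9.8·(29.2 − T_b)
T_b = (19.9·20.0 − 9.8·29.2) / (19.9 − 9.8) = 111.84 / 10.1 = 11.073 °C ≈ 11.1 °C.

11.1 °C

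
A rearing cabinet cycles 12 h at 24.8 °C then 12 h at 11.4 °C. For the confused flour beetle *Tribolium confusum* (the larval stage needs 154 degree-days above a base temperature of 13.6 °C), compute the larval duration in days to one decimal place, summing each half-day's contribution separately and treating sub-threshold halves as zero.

27.5 days

Day half: max(0, 24.8 − 13.6) × 0.5 = 11.2 × 0.5 = 5.60 DD.
Night half: max(0, 11.4 − 13.6) × 0.5 = 0.0 × 0.5 = 0.00 DD.
Per 24 h: 5.60 DD/day.
Duration = 154 / 5.60 = 27.500 ≈ 27.5 days.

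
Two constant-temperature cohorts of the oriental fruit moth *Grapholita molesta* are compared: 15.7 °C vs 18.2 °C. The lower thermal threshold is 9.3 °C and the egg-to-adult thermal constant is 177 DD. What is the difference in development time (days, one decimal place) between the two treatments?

At 15.7 °C: 177 / (15.7 − 9.3) = 177 / 6.4 = 27.656 d.
At 18.2 °C: 177 / (18.2 − 9.3) = 177 / 8.9 = 19.888 d.
Difference = |27.656 − 19.888| = 7.769 ≈ 7.8 days.

7.8 days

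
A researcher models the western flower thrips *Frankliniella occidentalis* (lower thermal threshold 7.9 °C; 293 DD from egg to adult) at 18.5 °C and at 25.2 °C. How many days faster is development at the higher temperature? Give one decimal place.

At 18.5 °C: 293 / (18.5 − 7.9) = 293 / 10.6 = 27.642 d.
At 25.2 °C: 293 / (25.2 − 7.9) = 293 / 17.3 = 16.936 d.
Difference = |27.642 − 16.936| = 10.705 ≈ 10.7 days.

10.7 days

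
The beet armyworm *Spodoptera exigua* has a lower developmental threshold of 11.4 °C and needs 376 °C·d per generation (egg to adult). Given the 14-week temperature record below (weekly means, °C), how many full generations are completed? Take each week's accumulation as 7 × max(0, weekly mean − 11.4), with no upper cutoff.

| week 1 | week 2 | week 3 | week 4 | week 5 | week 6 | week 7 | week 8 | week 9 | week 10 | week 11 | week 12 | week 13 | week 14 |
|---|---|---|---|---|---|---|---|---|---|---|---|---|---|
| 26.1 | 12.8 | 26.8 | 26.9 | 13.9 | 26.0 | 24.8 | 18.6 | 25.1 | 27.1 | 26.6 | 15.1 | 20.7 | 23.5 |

Weekly DD (7 × max(0, T̄ − 11.4)): 102.9, 9.8, 107.8, 108.5, 17.5, 102.2, 93.8, 50.4, 95.9, 109.9, 106.4, 25.9, 65.1, 84.7.
Season total = 1080.8 DD.
Complete generations = ⌊1080.8 / 376⌋ = 2.

2 generations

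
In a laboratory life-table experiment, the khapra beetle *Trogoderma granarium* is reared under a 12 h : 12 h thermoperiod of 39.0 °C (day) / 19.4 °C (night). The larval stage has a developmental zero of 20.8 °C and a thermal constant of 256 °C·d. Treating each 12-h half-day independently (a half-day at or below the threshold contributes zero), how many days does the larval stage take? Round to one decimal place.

28.1 days

Day half: max(0, 39.0 − 20.8) × 0.5 = 18.2 × 0.5 = 9.10 DD.
Night half: max(0, 19.4 − 20.8) × 0.5 = 0.0 × 0.5 = 0.00 DD.
Per 24 h: 9.10 DD/day.
Duration = 256 / 9.10 = 28.132 ≈ 28.1 days.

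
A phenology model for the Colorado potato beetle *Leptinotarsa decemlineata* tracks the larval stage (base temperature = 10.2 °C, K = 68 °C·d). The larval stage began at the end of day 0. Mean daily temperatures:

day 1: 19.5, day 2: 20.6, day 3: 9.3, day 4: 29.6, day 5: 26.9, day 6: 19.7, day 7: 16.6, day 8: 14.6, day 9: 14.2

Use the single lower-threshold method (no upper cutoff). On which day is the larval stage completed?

day 7

Daily DD above 10.2 °C: 9.3, 10.4, 0.0, 19.4, 16.7, 9.5, 6.4, 4.4, 4.0.
Cumulative: 9.3, 19.7, 19.7, 39.1, 55.8, 65.3, 71.7, 76.1, 80.1.
The total first reaches 68 DD on day 7.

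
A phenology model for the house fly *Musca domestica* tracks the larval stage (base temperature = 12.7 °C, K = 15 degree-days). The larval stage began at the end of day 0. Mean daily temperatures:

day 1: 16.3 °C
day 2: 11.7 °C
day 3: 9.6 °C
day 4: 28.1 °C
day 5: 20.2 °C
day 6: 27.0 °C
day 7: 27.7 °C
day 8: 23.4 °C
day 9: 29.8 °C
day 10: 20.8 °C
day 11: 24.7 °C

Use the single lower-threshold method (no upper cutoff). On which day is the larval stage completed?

Daily DD above 12.7 °C: 3.6, 0.0, 0.0, 15.4, 7.5, 14.3, 15.0, 10.7, 17.1, 8.1, 12.0.
Cumulative: 3.6, 3.6, 3.6, 19.0, 26.5, 40.8, 55.8, 66.5, 83.6, 91.7, 103.7.
The total first reaches 15 DD on day 4.

day 4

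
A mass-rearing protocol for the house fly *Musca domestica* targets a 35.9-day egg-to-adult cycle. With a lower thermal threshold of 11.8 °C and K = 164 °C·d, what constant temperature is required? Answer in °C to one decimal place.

16.4 °C

Required daily accumulation = 164 / 35.9 = 4.568 DD/day.
T = T_base + 4.568 = 11.8 + 4.568 = 16.368 ≈ 16.4 °C.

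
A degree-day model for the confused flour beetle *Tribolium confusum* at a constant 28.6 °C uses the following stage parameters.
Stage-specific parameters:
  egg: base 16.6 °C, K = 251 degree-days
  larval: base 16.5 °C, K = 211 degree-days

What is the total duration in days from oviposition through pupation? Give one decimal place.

egg: 251 / (28.6 − 16.6) = 251 / 12.0 = 20.917 d.
larval: 211 / (28.6 − 16.5) = 211 / 12.1 = 17.438 d.
Sum = 38.355 ≈ 38.4 days.

38.4 days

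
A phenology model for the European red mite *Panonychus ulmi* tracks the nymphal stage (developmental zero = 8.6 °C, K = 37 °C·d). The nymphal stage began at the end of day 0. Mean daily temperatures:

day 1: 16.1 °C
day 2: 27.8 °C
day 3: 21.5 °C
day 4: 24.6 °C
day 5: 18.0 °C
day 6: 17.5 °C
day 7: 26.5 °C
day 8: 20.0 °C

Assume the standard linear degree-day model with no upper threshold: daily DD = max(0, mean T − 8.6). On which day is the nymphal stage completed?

day 3

Daily DD above 8.6 °C: 7.5, 19.2, 12.9, 16.0, 9.4, 8.9, 17.9, 11.4.
Cumulative: 7.5, 26.7, 39.6, 55.6, 65.0, 73.9, 91.8, 103.2.
The total first reaches 37 DD on day 3.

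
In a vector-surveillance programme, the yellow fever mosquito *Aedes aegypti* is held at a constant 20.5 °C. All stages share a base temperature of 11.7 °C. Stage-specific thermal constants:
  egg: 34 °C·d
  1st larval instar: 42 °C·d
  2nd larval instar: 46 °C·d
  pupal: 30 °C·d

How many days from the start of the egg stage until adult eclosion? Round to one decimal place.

17.3 days

Daily accumulation at 20.5 °C = 20.5 − 11.7 = 8.8 DD/day.
Total K = 34 + 42 + 46 + 30 = 152 DD.
Total duration = 152 / 8.8 = 17.273 ≈ 17.3 days.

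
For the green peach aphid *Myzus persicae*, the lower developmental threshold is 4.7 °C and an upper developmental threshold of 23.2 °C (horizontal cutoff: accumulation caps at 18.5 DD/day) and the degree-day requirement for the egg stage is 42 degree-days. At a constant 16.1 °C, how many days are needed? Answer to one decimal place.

Daily accumulation = 16.1 − 4.7 = 11.4 DD/day.
Duration = 42 / 11.4 = 3.684 ≈ 3.7 days.

3.7 days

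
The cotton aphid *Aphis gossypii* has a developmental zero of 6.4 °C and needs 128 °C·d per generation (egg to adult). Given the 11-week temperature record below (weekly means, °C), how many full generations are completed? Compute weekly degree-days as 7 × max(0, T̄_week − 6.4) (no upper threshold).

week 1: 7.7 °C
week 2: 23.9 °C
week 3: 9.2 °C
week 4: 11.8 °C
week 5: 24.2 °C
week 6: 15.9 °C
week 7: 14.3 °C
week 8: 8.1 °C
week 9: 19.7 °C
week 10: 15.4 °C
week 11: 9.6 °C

4 generations

Weekly DD (7 × max(0, T̄ − 6.4)): 9.1, 122.5, 19.6, 37.8, 124.6, 66.5, 55.3, 11.9, 93.1, 63.0, 22.4.
Season total = 625.8 DD.
Complete generations = ⌊625.8 / 128⌋ = 4.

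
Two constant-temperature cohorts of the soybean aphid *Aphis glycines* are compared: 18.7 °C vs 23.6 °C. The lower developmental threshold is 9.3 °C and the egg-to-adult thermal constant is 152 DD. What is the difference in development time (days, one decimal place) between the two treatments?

5.5 days

At 18.7 °C: 152 / (18.7 − 9.3) = 152 / 9.4 = 16.170 d.
At 23.6 °C: 152 / (23.6 − 9.3) = 152 / 14.3 = 10.629 d.
Difference = |16.170 − 10.629| = 5.541 ≈ 5.5 days.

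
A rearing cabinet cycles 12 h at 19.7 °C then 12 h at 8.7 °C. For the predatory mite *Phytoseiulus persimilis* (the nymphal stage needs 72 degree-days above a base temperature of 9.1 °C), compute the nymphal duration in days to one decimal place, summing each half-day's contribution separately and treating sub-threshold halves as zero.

13.6 days

Day half: max(0, 19.7 − 9.1) × 0.5 = 10.6 × 0.5 = 5.30 DD.
Night half: max(0, 8.7 − 9.1) × 0.5 = 0.0 × 0.5 = 0.00 DD.
Per 24 h: 5.30 DD/day.
Duration = 72 / 5.30 = 13.585 ≈ 13.6 days.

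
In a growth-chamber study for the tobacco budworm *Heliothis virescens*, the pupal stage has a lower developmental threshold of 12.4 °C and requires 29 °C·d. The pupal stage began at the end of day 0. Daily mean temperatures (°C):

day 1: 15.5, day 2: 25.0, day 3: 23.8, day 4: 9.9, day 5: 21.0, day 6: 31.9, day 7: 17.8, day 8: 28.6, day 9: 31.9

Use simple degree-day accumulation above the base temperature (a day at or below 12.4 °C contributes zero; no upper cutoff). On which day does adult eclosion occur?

Daily DD above 12.4 °C: 3.1, 12.6, 11.4, 0.0, 8.6, 19.5, 5.4, 16.2, 19.5.
Cumulative: 3.1, 15.7, 27.1, 27.1, 35.7, 55.2, 60.6, 76.8, 96.3.
The total first reaches 29 DD on day 5.

day 5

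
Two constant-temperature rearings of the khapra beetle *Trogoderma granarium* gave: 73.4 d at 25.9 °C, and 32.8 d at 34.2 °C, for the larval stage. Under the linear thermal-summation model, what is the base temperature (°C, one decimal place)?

19.2 °C

Linear rate model ⇒ the product D·(T − T_b) is constant across temperatures.
73.4·(25.9 − T_b) = 32.8·(34.2 − T_b)
T_b = (73.4·25.9 − 32.8·34.2) / (73.4 − 32.8) = 779.30 / 40.6 = 19.195 °C ≈ 19.2 °C.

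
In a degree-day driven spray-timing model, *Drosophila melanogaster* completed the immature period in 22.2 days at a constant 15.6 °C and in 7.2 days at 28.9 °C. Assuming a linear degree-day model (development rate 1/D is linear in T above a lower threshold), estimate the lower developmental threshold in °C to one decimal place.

9.2 °C

Equal thermal constants: D₁(T₁ − T_b) = D₂(T₂ − T_b).
22.2·(15.6 − T_b) = 7.2·(28.9 − T_b)
T_b = (22.2·15.6 − 7.2·28.9) / (22.2 − 7.2) = 138.24 / 15.0 = 9.216 °C ≈ 9.2 °C.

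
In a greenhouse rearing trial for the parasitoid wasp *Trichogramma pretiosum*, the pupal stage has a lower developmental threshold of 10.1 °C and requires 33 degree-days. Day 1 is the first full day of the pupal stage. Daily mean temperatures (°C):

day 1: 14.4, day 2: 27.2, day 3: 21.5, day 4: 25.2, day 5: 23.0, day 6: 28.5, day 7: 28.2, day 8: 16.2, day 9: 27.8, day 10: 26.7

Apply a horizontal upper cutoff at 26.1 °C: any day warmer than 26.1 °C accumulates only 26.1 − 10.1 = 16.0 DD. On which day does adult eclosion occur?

Daily DD above 10.1 °C (capped at 16.0): 4.3, 16.0, 11.4, 15.1, 12.9, 16.0, 16.0, 6.1, 16.0, 16.0.
Cumulative: 4.3, 20.3, 31.7, 46.8, 59.7, 75.7, 91.7, 97.8, 113.8, 129.8.
The total first reaches 33 DD on day 4.

day 4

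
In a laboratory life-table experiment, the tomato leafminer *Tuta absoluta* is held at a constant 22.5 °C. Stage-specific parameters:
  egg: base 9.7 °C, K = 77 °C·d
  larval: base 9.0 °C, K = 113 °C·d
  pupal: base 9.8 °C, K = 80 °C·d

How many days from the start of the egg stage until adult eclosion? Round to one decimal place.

egg: 77 / (22.5 − 9.7) = 77 / 12.8 = 6.016 d.
larval: 113 / (22.5 − 9.0) = 113 / 13.5 = 8.370 d.
pupal: 80 / (22.5 − 9.8) = 80 / 12.7 = 6.299 d.
Sum = 20.685 ≈ 20.7 days.

20.7 days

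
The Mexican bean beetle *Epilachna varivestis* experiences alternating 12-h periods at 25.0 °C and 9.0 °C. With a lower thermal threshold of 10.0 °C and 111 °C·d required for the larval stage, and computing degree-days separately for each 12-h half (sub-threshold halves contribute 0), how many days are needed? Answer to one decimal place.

14.8 days

Day half: max(0, 25.0 − 10.0) × 0.5 = 15.0 × 0.5 = 7.50 DD.
Night half: max(0, 9.0 − 10.0) × 0.5 = 0.0 × 0.5 = 0.00 DD.
Per 24 h: 7.50 DD/day.
Duration = 111 / 7.50 = 14.800 ≈ 14.8 days.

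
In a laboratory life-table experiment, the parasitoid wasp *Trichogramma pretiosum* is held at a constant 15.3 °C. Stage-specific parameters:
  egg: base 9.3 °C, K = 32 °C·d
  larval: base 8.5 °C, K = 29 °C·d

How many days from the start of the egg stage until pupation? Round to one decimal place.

9.6 days

egg: 32 / (15.3 − 9.3) = 32 / 6.0 = 5.333 d.
larval: 29 / (15.3 − 8.5) = 29 / 6.8 = 4.265 d.
Sum = 9.598 ≈ 9.6 days.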